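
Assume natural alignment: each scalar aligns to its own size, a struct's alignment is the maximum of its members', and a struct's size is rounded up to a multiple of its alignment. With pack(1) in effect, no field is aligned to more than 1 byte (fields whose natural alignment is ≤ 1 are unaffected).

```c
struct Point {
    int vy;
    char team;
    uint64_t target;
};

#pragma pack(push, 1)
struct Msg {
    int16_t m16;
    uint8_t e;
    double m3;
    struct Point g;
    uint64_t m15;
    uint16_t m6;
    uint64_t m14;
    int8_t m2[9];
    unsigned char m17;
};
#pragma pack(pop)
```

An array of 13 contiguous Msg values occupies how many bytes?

715

Point: 0..4  vy  (4B, 4-aligned); 4..5  team  (1B, 1-aligned); 5..8  -- padding (3B); 8..16  target  (8B, 8-aligned); sizeof = 16, alignof = 8
0..2  m16  (2B, 1-aligned)
2..3  e  (1B, 1-aligned)
3..11  m3  (8B, 1-aligned)
11..27  g  (16B, 1-aligned)
27..35  m15  (8B, 1-aligned)
35..37  m6  (2B, 1-aligned)
37..45  m14  (8B, 1-aligned)
45..54  m2  (9B, 1-aligned)
54..55  m17  (1B, 1-aligned)
sizeof = 55, alignof = 1
array of 13: 13 × 55 = 715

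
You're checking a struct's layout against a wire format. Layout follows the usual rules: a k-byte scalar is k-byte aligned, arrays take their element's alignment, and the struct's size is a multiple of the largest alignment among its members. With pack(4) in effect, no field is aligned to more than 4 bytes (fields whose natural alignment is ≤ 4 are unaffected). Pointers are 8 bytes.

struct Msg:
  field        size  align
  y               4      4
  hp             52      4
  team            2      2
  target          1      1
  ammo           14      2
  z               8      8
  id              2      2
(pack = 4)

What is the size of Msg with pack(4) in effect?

88

0..4  y  (4B, 4-aligned)
4..56  hp  (52B, 4-aligned)
56..58  team  (2B, 2-aligned)
58..59  target  (1B, 1-aligned)
59..60  -- padding (1B)
60..74  ammo  (14B, 2-aligned)
74..76  -- padding (2B)
76..84  z  (8B, 4-aligned)
84..86  id  (2B, 2-aligned)
86..88  -- tail padding (2B)
sizeof = 88, alignof = 4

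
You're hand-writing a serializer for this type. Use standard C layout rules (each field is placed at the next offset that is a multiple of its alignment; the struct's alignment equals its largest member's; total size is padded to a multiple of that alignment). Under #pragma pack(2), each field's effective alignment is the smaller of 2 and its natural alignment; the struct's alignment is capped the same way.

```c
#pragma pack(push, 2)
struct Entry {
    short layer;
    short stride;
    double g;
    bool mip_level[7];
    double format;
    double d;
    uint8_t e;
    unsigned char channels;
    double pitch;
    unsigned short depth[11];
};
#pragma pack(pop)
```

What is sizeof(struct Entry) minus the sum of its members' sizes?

1

@0: layer [2B, align 2] → 2
@2: stride [2B, align 2] → 4
@4: g [8B, align 2] → 12
@12: mip_level [7B, align 1] → 19
+1 pad (align 2)
@20: format [8B, align 2] → 28
@28: d [8B, align 2] → 36
@36: e [1B, align 1] → 37
@37: channels [1B, align 1] → 38
@38: pitch [8B, align 2] → 46
@46: depth [22B, align 2] → 68
size 68, align 2
data bytes 67, size 68 → padding 1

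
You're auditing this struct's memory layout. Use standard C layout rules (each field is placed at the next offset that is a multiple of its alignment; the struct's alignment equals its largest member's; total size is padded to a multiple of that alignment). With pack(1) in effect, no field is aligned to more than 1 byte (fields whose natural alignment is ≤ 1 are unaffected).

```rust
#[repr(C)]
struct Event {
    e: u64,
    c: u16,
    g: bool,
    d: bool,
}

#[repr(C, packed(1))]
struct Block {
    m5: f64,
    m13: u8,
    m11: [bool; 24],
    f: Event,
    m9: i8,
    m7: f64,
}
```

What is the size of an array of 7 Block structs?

Event: @0: e [8B, align 8] → 8; @8: c [2B, align 2] → 10; @10: g [1B, align 1] → 11; @11: d [1B, align 1] → 12; +4 tail pad (align 8); size 16, align 8
@0: m5 [8B, align 1] → 8
@8: m13 [1B, align 1] → 9
@9: m11 [24B, align 1] → 33
@33: f [16B, align 1] → 49
@49: m9 [1B, align 1] → 50
@50: m7 [8B, align 1] → 58
size 58, align 1
array of 7: 7 × 58 = 406

406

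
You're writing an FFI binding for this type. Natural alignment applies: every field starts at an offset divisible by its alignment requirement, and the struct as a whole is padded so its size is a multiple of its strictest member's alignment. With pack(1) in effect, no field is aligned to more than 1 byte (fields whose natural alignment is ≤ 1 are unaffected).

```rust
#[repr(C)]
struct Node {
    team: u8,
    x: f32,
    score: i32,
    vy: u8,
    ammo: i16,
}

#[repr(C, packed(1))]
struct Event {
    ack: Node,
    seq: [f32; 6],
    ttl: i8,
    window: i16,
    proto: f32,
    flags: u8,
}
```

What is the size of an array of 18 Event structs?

Node: 0..1  team  (1B, 1-aligned); 1..4  -- padding (3B); 4..8  x  (4B, 4-aligned); 8..12  score  (4B, 4-aligned); 12..13  vy  (1B, 1-aligned); 13..14  -- padding (1B); 14..16  ammo  (2B, 2-aligned); sizeof = 16, alignof = 4
0..16  ack  (16B, 1-aligned)
16..40  seq  (24B, 1-aligned)
40..41  ttl  (1B, 1-aligned)
41..43  window  (2B, 1-aligned)
43..47  proto  (4B, 1-aligned)
47..48  flags  (1B, 1-aligned)
sizeof = 48, alignof = 1
array of 18: 18 × 48 = 864

864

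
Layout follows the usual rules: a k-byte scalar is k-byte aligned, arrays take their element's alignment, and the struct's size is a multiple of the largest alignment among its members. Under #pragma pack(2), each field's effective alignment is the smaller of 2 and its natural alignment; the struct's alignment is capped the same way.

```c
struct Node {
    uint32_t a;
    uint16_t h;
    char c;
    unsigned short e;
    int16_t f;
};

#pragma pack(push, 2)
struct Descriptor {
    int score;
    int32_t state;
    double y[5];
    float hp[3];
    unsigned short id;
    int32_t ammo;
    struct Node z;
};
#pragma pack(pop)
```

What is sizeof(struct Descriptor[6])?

468

Node: @0: a [4B, align 4] → 4; @4: h [2B, align 2] → 6; @6: c [1B, align 1] → 7; +1 pad (align 2); @8: e [2B, align 2] → 10; @10: f [2B, align 2] → 12; size 12, align 4
@0: score [4B, align 2] → 4
@4: state [4B, align 2] → 8
@8: y [40B, align 2] → 48
@48: hp [12B, align 2] → 60
@60: id [2B, align 2] → 62
@62: ammo [4B, align 2] → 66
@66: z [12B, align 2] → 78
size 78, align 2
array of 6: 6 × 78 = 468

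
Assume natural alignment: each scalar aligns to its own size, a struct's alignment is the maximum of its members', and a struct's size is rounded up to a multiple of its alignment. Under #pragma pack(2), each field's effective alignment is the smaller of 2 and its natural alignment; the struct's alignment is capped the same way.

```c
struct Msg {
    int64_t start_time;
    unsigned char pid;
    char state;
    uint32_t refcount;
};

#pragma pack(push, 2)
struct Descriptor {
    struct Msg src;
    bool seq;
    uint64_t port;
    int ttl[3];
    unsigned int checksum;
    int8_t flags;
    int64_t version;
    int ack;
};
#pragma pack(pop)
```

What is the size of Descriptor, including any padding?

56 bytes

Msg: 0..8  start_time  (8B, 8-aligned); 8..9  pid  (1B, 1-aligned); 9..10  state  (1B, 1-aligned); 10..12  -- padding (2B); 12..16  refcount  (4B, 4-aligned); sizeof = 16, alignof = 8
0..16  src  (16B, 2-aligned)
16..17  seq  (1B, 1-aligned)
17..18  -- padding (1B)
18..26  port  (8B, 2-aligned)
26..38  ttl  (12B, 2-aligned)
38..42  checksum  (4B, 2-aligned)
42..43  flags  (1B, 1-aligned)
43..44  -- padding (1B)
44..52  version  (8B, 2-aligned)
52..56  ack  (4B, 2-aligned)
sizeof = 56, alignof = 2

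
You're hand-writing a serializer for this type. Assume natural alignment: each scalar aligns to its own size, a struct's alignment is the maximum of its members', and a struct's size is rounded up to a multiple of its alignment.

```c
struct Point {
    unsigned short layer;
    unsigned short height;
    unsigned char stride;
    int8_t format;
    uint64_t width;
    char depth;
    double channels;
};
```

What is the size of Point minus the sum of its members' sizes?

9

@0: layer [2B, align 2] → 2
@2: height [2B, align 2] → 4
@4: stride [1B, align 1] → 5
@5: format [1B, align 1] → 6
+2 pad (align 8)
@8: width [8B, align 8] → 16
@16: depth [1B, align 1] → 17
+7 pad (align 8)
@24: channels [8B, align 8] → 32
size 32, align 8
data bytes 23, size 32 → padding 9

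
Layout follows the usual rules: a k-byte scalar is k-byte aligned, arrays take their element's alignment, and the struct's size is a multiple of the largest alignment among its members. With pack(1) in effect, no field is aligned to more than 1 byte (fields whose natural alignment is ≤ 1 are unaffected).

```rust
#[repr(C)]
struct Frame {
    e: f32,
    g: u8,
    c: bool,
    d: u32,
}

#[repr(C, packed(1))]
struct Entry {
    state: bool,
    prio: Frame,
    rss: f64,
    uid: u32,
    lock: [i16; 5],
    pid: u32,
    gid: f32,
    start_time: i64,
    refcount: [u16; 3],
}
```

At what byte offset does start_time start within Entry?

43

Frame: @0: e [4B, align 4] → 4; @4: g [1B, align 1] → 5; @5: c [1B, align 1] → 6; +2 pad (align 4); @8: d [4B, align 4] → 12; size 12, align 4
@0: state [1B, align 1] → 1
@1: prio [12B, align 1] → 13
@13: rss [8B, align 1] → 21
@21: uid [4B, align 1] → 25
@25: lock [10B, align 1] → 35
@35: pid [4B, align 1] → 39
@39: gid [4B, align 1] → 43
@43: start_time [8B, align 1] → 51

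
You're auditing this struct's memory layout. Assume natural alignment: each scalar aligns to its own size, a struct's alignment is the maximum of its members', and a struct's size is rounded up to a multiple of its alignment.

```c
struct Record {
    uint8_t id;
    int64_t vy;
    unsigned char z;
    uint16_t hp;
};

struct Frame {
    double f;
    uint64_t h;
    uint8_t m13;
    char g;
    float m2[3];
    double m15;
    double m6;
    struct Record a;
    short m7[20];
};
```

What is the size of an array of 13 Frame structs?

1456

Record: id at 0 (size 1, align 1) → ends 1; pad 7 to align 8 for vy; vy at 8 (size 8, align 8) → ends 16; z at 16 (size 1, align 1) → ends 17; pad 1 to align 2 for hp; hp at 18 (size 2, align 2) → ends 20; tail pad 4 to reach multiple of 8; total 24 bytes, alignment 8
f at 0 (size 8, align 8) → ends 8
h at 8 (size 8, align 8) → ends 16
m13 at 16 (size 1, align 1) → ends 17
g at 17 (size 1, align 1) → ends 18
pad 2 to align 4 for m2
m2 at 20 (size 12, align 4) → ends 32
m15 at 32 (size 8, align 8) → ends 40
m6 at 40 (size 8, align 8) → ends 48
a at 48 (size 24, align 8) → ends 72
m7 at 72 (size 40, align 2) → ends 112
total 112 bytes, alignment 8
array of 13: 13 × 112 = 1456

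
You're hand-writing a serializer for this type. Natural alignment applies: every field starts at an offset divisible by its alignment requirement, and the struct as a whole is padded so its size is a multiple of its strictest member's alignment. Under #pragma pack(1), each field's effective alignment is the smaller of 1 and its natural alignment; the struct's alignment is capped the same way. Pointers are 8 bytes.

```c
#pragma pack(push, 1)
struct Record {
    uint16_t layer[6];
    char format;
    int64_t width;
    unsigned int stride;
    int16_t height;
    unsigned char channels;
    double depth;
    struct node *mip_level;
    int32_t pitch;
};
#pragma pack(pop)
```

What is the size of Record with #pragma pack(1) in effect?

@0: layer [12B, align 1] → 12
@12: format [1B, align 1] → 13
@13: width [8B, align 1] → 21
@21: stride [4B, align 1] → 25
@25: height [2B, align 1] → 27
@27: channels [1B, align 1] → 28
@28: depth [8B, align 1] → 36
@36: mip_level [8B, align 1] → 44
@44: pitch [4B, align 1] → 48
size 48, align 1

48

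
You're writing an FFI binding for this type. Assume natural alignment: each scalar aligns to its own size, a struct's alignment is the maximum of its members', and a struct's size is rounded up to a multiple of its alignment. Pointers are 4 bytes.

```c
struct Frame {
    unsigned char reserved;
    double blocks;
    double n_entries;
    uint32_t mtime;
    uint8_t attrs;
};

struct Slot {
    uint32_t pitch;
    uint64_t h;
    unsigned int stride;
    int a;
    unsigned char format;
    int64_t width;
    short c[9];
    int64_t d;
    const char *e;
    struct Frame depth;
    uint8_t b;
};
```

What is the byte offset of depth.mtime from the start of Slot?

Frame: reserved at 0 (size 1, align 1) → ends 1; pad 7 to align 8 for blocks; blocks at 8 (size 8, align 8) → ends 16; n_entries at 16 (size 8, align 8) → ends 24; mtime at 24 (size 4, align 4) → ends 28; attrs at 28 (size 1, align 1) → ends 29; tail pad 3 to reach multiple of 8; total 32 bytes, alignment 8
pitch at 0 (size 4, align 4) → ends 4
pad 4 to align 8 for h
h at 8 (size 8, align 8) → ends 16
stride at 16 (size 4, align 4) → ends 20
a at 20 (size 4, align 4) → ends 24
format at 24 (size 1, align 1) → ends 25
pad 7 to align 8 for width
width at 32 (size 8, align 8) → ends 40
c at 40 (size 18, align 2) → ends 58
pad 6 to align 8 for d
d at 64 (size 8, align 8) → ends 72
e at 72 (size 4, align 4) → ends 76
pad 4 to align 8 for depth
depth at 80 (size 32, align 8) → ends 112
within Frame: mtime at 24
80 + 24 = 104

104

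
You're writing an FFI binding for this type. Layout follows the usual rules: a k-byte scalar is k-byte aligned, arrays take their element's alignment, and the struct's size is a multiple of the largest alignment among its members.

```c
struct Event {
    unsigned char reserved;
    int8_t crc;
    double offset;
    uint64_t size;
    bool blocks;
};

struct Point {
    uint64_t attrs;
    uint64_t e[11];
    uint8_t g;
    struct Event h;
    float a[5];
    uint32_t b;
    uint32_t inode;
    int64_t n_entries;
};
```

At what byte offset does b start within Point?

156

Event: 0..1  reserved  (1B, 1-aligned); 1..2  crc  (1B, 1-aligned); 2..8  -- padding (6B); 8..16  offset  (8B, 8-aligned); 16..24  size  (8B, 8-aligned); 24..25  blocks  (1B, 1-aligned); 25..32  -- tail padding (7B); sizeof = 32, alignof = 8
0..8  attrs  (8B, 8-aligned)
8..96  e  (88B, 8-aligned)
96..97  g  (1B, 1-aligned)
97..104  -- padding (7B)
104..136  h  (32B, 8-aligned)
136..156  a  (20B, 4-aligned)
156..160  b  (4B, 4-aligned)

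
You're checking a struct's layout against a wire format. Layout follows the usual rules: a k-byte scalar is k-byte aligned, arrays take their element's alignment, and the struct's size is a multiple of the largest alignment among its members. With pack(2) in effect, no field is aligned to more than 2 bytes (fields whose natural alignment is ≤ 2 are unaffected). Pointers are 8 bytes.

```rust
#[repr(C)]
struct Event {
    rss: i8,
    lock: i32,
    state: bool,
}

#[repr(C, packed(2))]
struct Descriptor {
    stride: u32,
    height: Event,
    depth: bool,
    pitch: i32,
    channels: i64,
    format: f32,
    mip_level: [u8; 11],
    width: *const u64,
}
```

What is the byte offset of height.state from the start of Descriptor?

Event: rss at 0 (size 1, align 1) → ends 1; pad 3 to align 4 for lock; lock at 4 (size 4, align 4) → ends 8; state at 8 (size 1, align 1) → ends 9; tail pad 3 to reach multiple of 4; total 12 bytes, alignment 4
stride at 0 (size 4, align 2) → ends 4
height at 4 (size 12, align 2) → ends 16
within Event: state at 8
4 + 8 = 12

12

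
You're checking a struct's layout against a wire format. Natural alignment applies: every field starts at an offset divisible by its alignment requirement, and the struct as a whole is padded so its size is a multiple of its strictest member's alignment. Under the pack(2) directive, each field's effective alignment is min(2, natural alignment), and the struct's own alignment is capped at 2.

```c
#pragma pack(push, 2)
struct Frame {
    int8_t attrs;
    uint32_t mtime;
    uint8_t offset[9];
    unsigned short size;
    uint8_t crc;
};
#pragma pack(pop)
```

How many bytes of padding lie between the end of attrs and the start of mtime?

1

attrs at 0 (size 1, align 1) → ends 1
pad 1 to align 2 for mtime
mtime at 2 (size 4, align 2) → ends 6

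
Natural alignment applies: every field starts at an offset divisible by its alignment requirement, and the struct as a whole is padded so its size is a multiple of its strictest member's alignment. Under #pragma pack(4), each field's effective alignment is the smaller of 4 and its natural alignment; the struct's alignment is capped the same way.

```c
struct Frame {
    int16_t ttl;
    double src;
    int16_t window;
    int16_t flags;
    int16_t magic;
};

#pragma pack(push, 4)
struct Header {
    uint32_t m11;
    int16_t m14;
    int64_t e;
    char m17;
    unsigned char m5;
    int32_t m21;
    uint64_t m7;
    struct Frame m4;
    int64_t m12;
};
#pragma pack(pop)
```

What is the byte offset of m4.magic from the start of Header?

Frame: @0: ttl [2B, align 2] → 2; +6 pad (align 8); @8: src [8B, align 8] → 16; @16: window [2B, align 2] → 18; @18: flags [2B, align 2] → 20; @20: magic [2B, align 2] → 22; +2 tail pad (align 8); size 24, align 8
@0: m11 [4B, align 4] → 4
@4: m14 [2B, align 2] → 6
+2 pad (align 4)
@8: e [8B, align 4] → 16
@16: m17 [1B, align 1] → 17
@17: m5 [1B, align 1] → 18
+2 pad (align 4)
@20: m21 [4B, align 4] → 24
@24: m7 [8B, align 4] → 32
@32: m4 [24B, align 4] → 56
within Frame: magic at 20
32 + 20 = 52

52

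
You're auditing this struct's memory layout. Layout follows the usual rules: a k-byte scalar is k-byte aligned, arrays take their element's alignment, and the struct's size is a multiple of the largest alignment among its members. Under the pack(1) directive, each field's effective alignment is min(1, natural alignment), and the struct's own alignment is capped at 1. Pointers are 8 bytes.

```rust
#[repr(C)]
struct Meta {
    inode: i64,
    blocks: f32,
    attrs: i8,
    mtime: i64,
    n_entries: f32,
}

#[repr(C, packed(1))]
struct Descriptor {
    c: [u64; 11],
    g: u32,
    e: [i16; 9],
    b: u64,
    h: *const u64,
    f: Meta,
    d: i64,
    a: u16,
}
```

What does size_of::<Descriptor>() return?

Meta: 0..8  inode  (8B, 8-aligned); 8..12  blocks  (4B, 4-aligned); 12..13  attrs  (1B, 1-aligned); 13..16  -- padding (3B); 16..24  mtime  (8B, 8-aligned); 24..28  n_entries  (4B, 4-aligned); 28..32  -- tail padding (4B); sizeof = 32, alignof = 8
0..88  c  (88B, 1-aligned)
88..92  g  (4B, 1-aligned)
92..110  e  (18B, 1-aligned)
110..118  b  (8B, 1-aligned)
118..126  h  (8B, 1-aligned)
126..158  f  (32B, 1-aligned)
158..166  d  (8B, 1-aligned)
166..168  a  (2B, 1-aligned)
sizeof = 168, alignof = 1

168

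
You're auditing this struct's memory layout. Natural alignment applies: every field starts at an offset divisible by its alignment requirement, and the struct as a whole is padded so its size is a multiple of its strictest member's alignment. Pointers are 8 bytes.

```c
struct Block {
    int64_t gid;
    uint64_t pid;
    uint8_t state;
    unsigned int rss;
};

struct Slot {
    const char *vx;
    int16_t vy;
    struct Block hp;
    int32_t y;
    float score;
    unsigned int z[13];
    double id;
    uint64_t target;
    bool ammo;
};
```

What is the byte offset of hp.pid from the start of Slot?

Block: gid at 0 (size 8, align 8) → ends 8; pid at 8 (size 8, align 8) → ends 16; state at 16 (size 1, align 1) → ends 17; pad 3 to align 4 for rss; rss at 20 (size 4, align 4) → ends 24; total 24 bytes, alignment 8
vx at 0 (size 8, align 8) → ends 8
vy at 8 (size 2, align 2) → ends 10
pad 6 to align 8 for hp
hp at 16 (size 24, align 8) → ends 40
within Block: pid at 8
16 + 8 = 24

24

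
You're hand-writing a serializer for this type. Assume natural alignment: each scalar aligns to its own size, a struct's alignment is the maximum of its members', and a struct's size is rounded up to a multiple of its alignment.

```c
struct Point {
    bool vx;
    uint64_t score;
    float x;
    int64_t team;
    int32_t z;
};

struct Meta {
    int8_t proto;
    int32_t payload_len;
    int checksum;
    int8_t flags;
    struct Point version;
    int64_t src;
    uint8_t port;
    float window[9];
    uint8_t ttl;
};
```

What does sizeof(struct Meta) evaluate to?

Point: vx at 0 (size 1, align 1) → ends 1; pad 7 to align 8 for score; score at 8 (size 8, align 8) → ends 16; x at 16 (size 4, align 4) → ends 20; pad 4 to align 8 for team; team at 24 (size 8, align 8) → ends 32; z at 32 (size 4, align 4) → ends 36; tail pad 4 to reach multiple of 8; total 40 bytes, alignment 8
proto at 0 (size 1, align 1) → ends 1
pad 3 to align 4 for payload_len
payload_len at 4 (size 4, align 4) → ends 8
checksum at 8 (size 4, align 4) → ends 12
flags at 12 (size 1, align 1) → ends 13
pad 3 to align 8 for version
version at 16 (size 40, align 8) → ends 56
src at 56 (size 8, align 8) → ends 64
port at 64 (size 1, align 1) → ends 65
pad 3 to align 4 for window
window at 68 (size 36, align 4) → ends 104
ttl at 104 (size 1, align 1) → ends 105
tail pad 7 to reach multiple of 8
total 112 bytes, alignment 8

112 bytes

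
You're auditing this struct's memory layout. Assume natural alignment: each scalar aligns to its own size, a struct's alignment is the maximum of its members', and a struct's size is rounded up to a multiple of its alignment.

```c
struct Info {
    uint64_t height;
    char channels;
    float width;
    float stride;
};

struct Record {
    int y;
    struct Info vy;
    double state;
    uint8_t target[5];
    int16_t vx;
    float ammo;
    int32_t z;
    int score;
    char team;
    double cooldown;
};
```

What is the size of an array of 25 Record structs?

Info: height at 0 (size 8, align 8) → ends 8; channels at 8 (size 1, align 1) → ends 9; pad 3 to align 4 for width; width at 12 (size 4, align 4) → ends 16; stride at 16 (size 4, align 4) → ends 20; tail pad 4 to reach multiple of 8; total 24 bytes, alignment 8
y at 0 (size 4, align 4) → ends 4
pad 4 to align 8 for vy
vy at 8 (size 24, align 8) → ends 32
state at 32 (size 8, align 8) → ends 40
target at 40 (size 5, align 1) → ends 45
pad 1 to align 2 for vx
vx at 46 (size 2, align 2) → ends 48
ammo at 48 (size 4, align 4) → ends 52
z at 52 (size 4, align 4) → ends 56
score at 56 (size 4, align 4) → ends 60
team at 60 (size 1, align 1) → ends 61
pad 3 to align 8 for cooldown
cooldown at 64 (size 8, align 8) → ends 72
total 72 bytes, alignment 8
array of 25: 25 × 72 = 1800

1800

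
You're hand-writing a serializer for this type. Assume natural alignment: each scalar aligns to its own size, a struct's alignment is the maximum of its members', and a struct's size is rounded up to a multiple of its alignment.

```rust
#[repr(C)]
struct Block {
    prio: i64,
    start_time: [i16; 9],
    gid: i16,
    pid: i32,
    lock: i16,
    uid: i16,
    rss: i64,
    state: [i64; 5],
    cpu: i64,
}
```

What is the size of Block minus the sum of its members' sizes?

@0: prio [8B, align 8] → 8
@8: start_time [18B, align 2] → 26
@26: gid [2B, align 2] → 28
@28: pid [4B, align 4] → 32
@32: lock [2B, align 2] → 34
@34: uid [2B, align 2] → 36
+4 pad (align 8)
@40: rss [8B, align 8] → 48
@48: state [40B, align 8] → 88
@88: cpu [8B, align 8] → 96
size 96, align 8
data bytes 92, size 96 → padding 4

4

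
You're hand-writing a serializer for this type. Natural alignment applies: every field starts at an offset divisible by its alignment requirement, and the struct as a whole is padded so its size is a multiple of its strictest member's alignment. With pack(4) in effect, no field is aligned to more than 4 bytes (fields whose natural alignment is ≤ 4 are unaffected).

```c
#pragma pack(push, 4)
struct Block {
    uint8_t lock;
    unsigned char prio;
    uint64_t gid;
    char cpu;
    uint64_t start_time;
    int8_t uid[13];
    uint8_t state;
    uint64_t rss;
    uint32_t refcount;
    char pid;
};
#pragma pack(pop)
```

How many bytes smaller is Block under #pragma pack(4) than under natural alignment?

8

natural layout:
  lock at 0 (size 1, align 1) → ends 1
  prio at 1 (size 1, align 1) → ends 2
  pad 6 to align 8 for gid
  gid at 8 (size 8, align 8) → ends 16
  cpu at 16 (size 1, align 1) → ends 17
  pad 7 to align 8 for start_time
  start_time at 24 (size 8, align 8) → ends 32
  uid at 32 (size 13, align 1) → ends 45
  state at 45 (size 1, align 1) → ends 46
  pad 2 to align 8 for rss
  rss at 48 (size 8, align 8) → ends 56
  refcount at 56 (size 4, align 4) → ends 60
  pid at 60 (size 1, align 1) → ends 61
  tail pad 3 to reach multiple of 8
  total 64 bytes, alignment 8
packed(4) layout:
  lock at 0 (size 1, align 1) → ends 1
  prio at 1 (size 1, align 1) → ends 2
  pad 2 to align 4 for gid
  gid at 4 (size 8, align 4) → ends 12
  cpu at 12 (size 1, align 1) → ends 13
  pad 3 to align 4 for start_time
  start_time at 16 (size 8, align 4) → ends 24
  uid at 24 (size 13, align 1) → ends 37
  state at 37 (size 1, align 1) → ends 38
  pad 2 to align 4 for rss
  rss at 40 (size 8, align 4) → ends 48
  refcount at 48 (size 4, align 4) → ends 52
  pid at 52 (size 1, align 1) → ends 53
  tail pad 3 to reach multiple of 4
  total 56 bytes, alignment 4
64 − 56 = 8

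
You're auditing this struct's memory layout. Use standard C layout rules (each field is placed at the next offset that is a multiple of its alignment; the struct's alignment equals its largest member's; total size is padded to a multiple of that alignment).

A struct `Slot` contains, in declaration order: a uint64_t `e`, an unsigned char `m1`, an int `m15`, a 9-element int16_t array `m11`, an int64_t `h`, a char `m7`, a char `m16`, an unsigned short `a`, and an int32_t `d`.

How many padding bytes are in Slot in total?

0..8  e  (8B, 8-aligned)
8..9  m1  (1B, 1-aligned)
9..12  -- padding (3B)
12..16  m15  (4B, 4-aligned)
16..34  m11  (18B, 2-aligned)
34..40  -- padding (6B)
40..48  h  (8B, 8-aligned)
48..49  m7  (1B, 1-aligned)
49..50  m16  (1B, 1-aligned)
50..52  a  (2B, 2-aligned)
52..56  d  (4B, 4-aligned)
sizeof = 56, alignof = 8
data bytes 47, size 56 → padding 9

9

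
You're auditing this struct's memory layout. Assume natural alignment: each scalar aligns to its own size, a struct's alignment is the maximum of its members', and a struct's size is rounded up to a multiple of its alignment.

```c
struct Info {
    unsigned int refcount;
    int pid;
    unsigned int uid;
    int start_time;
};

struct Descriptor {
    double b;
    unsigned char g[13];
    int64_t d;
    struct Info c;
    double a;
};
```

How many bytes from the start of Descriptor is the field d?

24

Info: 0..4  refcount  (4B, 4-aligned); 4..8  pid  (4B, 4-aligned); 8..12  uid  (4B, 4-aligned); 12..16  start_time  (4B, 4-aligned); sizeof = 16, alignof = 4
0..8  b  (8B, 8-aligned)
8..21  g  (13B, 1-aligned)
21..24  -- padding (3B)
24..32  d  (8B, 8-aligned)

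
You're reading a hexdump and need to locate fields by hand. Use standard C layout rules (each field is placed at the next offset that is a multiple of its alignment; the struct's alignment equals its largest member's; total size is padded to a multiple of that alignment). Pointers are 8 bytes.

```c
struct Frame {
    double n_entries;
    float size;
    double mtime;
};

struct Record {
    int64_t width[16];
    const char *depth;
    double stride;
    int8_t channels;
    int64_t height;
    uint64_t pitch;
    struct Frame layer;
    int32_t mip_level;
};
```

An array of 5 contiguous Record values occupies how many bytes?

1000

Frame: 0..8  n_entries  (8B, 8-aligned); 8..12  size  (4B, 4-aligned); 12..16  -- padding (4B); 16..24  mtime  (8B, 8-aligned); sizeof = 24, alignof = 8
0..128  width  (128B, 8-aligned)
128..136  depth  (8B, 8-aligned)
136..144  stride  (8B, 8-aligned)
144..145  channels  (1B, 1-aligned)
145..152  -- padding (7B)
152..160  height  (8B, 8-aligned)
160..168  pitch  (8B, 8-aligned)
168..192  layer  (24B, 8-aligned)
192..196  mip_level  (4B, 4-aligned)
196..200  -- tail padding (4B)
sizeof = 200, alignof = 8
array of 5: 5 × 200 = 1000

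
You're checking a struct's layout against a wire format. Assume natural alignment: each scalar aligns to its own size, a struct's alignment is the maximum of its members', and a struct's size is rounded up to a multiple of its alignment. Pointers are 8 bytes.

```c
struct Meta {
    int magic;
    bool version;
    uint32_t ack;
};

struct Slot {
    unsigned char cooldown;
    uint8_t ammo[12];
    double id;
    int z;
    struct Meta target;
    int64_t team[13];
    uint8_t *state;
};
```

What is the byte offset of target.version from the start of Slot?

Meta: @0: magic [4B, align 4] → 4; @4: version [1B, align 1] → 5; +3 pad (align 4); @8: ack [4B, align 4] → 12; size 12, align 4
@0: cooldown [1B, align 1] → 1
@1: ammo [12B, align 1] → 13
+3 pad (align 8)
@16: id [8B, align 8] → 24
@24: z [4B, align 4] → 28
@28: target [12B, align 4] → 40
within Meta: version at 4
28 + 4 = 32

32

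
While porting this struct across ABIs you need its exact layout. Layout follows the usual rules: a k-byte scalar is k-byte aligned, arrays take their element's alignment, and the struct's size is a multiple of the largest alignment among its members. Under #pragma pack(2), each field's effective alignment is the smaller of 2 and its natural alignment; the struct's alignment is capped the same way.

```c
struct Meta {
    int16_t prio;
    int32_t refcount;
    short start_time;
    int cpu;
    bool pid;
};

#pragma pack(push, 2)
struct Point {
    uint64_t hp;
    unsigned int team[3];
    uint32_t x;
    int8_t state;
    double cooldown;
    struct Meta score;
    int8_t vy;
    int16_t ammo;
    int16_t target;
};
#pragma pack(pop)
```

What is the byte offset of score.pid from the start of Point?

Meta: prio at 0 (size 2, align 2) → ends 2; pad 2 to align 4 for refcount; refcount at 4 (size 4, align 4) → ends 8; start_time at 8 (size 2, align 2) → ends 10; pad 2 to align 4 for cpu; cpu at 12 (size 4, align 4) → ends 16; pid at 16 (size 1, align 1) → ends 17; tail pad 3 to reach multiple of 4; total 20 bytes, alignment 4
hp at 0 (size 8, align 2) → ends 8
team at 8 (size 12, align 2) → ends 20
x at 20 (size 4, align 2) → ends 24
state at 24 (size 1, align 1) → ends 25
pad 1 to align 2 for cooldown
cooldown at 26 (size 8, align 2) → ends 34
score at 34 (size 20, align 2) → ends 54
within Meta: pid at 16
34 + 16 = 50

50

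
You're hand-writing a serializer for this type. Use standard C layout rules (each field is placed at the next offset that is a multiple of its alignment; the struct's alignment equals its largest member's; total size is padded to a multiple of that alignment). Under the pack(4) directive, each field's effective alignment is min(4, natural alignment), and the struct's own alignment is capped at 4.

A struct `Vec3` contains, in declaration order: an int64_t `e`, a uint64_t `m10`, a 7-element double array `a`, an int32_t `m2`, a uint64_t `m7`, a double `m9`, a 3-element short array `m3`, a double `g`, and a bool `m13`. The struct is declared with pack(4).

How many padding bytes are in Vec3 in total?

5

0..8  e  (8B, 4-aligned)
8..16  m10  (8B, 4-aligned)
16..72  a  (56B, 4-aligned)
72..76  m2  (4B, 4-aligned)
76..84  m7  (8B, 4-aligned)
84..92  m9  (8B, 4-aligned)
92..98  m3  (6B, 2-aligned)
98..100  -- padding (2B)
100..108  g  (8B, 4-aligned)
108..109  m13  (1B, 1-aligned)
109..112  -- tail padding (3B)
sizeof = 112, alignof = 4
data bytes 107, size 112 → padding 5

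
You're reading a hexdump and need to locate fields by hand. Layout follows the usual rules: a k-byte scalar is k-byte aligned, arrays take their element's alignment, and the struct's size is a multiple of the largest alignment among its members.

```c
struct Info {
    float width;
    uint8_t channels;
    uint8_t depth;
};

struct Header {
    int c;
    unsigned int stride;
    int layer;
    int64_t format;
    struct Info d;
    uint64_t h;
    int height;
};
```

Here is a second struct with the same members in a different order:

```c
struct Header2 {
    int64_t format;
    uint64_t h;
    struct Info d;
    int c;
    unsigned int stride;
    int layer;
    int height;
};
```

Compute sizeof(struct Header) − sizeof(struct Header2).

8

Info: width at 0 (size 4, align 4) → ends 4; channels at 4 (size 1, align 1) → ends 5; depth at 5 (size 1, align 1) → ends 6; tail pad 2 to reach multiple of 4; total 8 bytes, alignment 4
c at 0 (size 4, align 4) → ends 4
stride at 4 (size 4, align 4) → ends 8
layer at 8 (size 4, align 4) → ends 12
pad 4 to align 8 for format
format at 16 (size 8, align 8) → ends 24
d at 24 (size 8, align 4) → ends 32
h at 32 (size 8, align 8) → ends 40
height at 40 (size 4, align 4) → ends 44
tail pad 4 to reach multiple of 8
total 48 bytes, alignment 8
— Header2 —
format at 0 (size 8, align 8) → ends 8
h at 8 (size 8, align 8) → ends 16
d at 16 (size 8, align 4) → ends 24
c at 24 (size 4, align 4) → ends 28
stride at 28 (size 4, align 4) → ends 32
layer at 32 (size 4, align 4) → ends 36
height at 36 (size 4, align 4) → ends 40
total 40 bytes, alignment 8
48 − 40 = 8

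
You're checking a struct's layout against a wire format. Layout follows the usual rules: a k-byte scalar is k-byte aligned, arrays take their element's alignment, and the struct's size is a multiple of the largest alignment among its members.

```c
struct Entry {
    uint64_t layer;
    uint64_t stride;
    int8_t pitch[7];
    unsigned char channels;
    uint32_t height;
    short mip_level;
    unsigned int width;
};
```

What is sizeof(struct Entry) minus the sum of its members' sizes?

6

layer at 0 (size 8, align 8) → ends 8
stride at 8 (size 8, align 8) → ends 16
pitch at 16 (size 7, align 1) → ends 23
channels at 23 (size 1, align 1) → ends 24
height at 24 (size 4, align 4) → ends 28
mip_level at 28 (size 2, align 2) → ends 30
pad 2 to align 4 for width
width at 32 (size 4, align 4) → ends 36
tail pad 4 to reach multiple of 8
total 40 bytes, alignment 8
data bytes 34, size 40 → padding 6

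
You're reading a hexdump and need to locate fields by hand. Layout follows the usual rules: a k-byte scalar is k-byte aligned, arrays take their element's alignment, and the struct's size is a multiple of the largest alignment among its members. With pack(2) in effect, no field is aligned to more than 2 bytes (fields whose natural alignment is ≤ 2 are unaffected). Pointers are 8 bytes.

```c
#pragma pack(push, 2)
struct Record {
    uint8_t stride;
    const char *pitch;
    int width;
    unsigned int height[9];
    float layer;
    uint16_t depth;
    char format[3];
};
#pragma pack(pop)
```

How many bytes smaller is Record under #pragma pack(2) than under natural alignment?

12

natural layout:
  0..1  stride  (1B, 1-aligned)
  1..8  -- padding (7B)
  8..16  pitch  (8B, 8-aligned)
  16..20  width  (4B, 4-aligned)
  20..56  height  (36B, 4-aligned)
  56..60  layer  (4B, 4-aligned)
  60..62  depth  (2B, 2-aligned)
  62..65  format  (3B, 1-aligned)
  65..72  -- tail padding (7B)
  sizeof = 72, alignof = 8
packed(2) layout:
  0..1  stride  (1B, 1-aligned)
  1..2  -- padding (1B)
  2..10  pitch  (8B, 2-aligned)
  10..14  width  (4B, 2-aligned)
  14..50  height  (36B, 2-aligned)
  50..54  layer  (4B, 2-aligned)
  54..56  depth  (2B, 2-aligned)
  56..59  format  (3B, 1-aligned)
  59..60  -- tail padding (1B)
  sizeof = 60, alignof = 2
72 − 60 = 12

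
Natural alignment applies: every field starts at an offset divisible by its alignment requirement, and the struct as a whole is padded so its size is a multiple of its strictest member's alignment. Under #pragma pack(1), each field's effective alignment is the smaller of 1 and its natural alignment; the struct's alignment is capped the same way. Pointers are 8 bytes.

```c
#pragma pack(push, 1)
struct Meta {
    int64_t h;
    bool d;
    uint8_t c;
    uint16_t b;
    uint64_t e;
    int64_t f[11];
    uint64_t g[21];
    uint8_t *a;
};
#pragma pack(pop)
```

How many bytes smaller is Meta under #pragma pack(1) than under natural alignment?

4

natural layout:
  0..8  h  (8B, 8-aligned)
  8..9  d  (1B, 1-aligned)
  9..10  c  (1B, 1-aligned)
  10..12  b  (2B, 2-aligned)
  12..16  -- padding (4B)
  16..24  e  (8B, 8-aligned)
  24..112  f  (88B, 8-aligned)
  112..280  g  (168B, 8-aligned)
  280..288  a  (8B, 8-aligned)
  sizeof = 288, alignof = 8
packed(1) layout:
  0..8  h  (8B, 1-aligned)
  8..9  d  (1B, 1-aligned)
  9..10  c  (1B, 1-aligned)
  10..12  b  (2B, 1-aligned)
  12..20  e  (8B, 1-aligned)
  20..108  f  (88B, 1-aligned)
  108..276  g  (168B, 1-aligned)
  276..284  a  (8B, 1-aligned)
  sizeof = 284, alignof = 1
288 − 284 = 4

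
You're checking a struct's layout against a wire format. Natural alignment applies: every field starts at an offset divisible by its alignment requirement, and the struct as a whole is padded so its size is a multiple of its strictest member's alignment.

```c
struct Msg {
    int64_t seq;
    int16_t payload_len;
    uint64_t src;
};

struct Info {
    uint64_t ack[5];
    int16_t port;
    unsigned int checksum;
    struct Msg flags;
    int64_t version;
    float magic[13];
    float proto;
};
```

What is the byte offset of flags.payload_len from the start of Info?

56

Msg: seq at 0 (size 8, align 8) → ends 8; payload_len at 8 (size 2, align 2) → ends 10; pad 6 to align 8 for src; src at 16 (size 8, align 8) → ends 24; total 24 bytes, alignment 8
ack at 0 (size 40, align 8) → ends 40
port at 40 (size 2, align 2) → ends 42
pad 2 to align 4 for checksum
checksum at 44 (size 4, align 4) → ends 48
flags at 48 (size 24, align 8) → ends 72
within Msg: payload_len at 8
48 + 8 = 56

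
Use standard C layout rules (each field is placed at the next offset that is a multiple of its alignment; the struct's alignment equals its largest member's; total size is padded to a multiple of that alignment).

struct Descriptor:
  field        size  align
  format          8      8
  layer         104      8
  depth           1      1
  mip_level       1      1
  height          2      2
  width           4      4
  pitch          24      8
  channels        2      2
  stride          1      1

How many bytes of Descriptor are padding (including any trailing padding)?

5

@0: format [8B, align 8] → 8
@8: layer [104B, align 8] → 112
@112: depth [1B, align 1] → 113
@113: mip_level [1B, align 1] → 114
@114: height [2B, align 2] → 116
@116: width [4B, align 4] → 120
@120: pitch [24B, align 8] → 144
@144: channels [2B, align 2] → 146
@146: stride [1B, align 1] → 147
+5 tail pad (align 8)
size 152, align 8
data bytes 147, size 152 → padding 5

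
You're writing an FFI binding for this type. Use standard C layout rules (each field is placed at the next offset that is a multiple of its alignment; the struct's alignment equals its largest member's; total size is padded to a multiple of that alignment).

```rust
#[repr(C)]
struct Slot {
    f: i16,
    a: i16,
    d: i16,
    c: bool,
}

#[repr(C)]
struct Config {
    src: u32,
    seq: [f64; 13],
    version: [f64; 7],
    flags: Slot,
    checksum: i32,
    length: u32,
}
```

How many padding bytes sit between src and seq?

Slot: 0..2  f  (2B, 2-aligned); 2..4  a  (2B, 2-aligned); 4..6  d  (2B, 2-aligned); 6..7  c  (1B, 1-aligned); 7..8  -- tail padding (1B); sizeof = 8, alignof = 2
0..4  src  (4B, 4-aligned)
4..8  -- padding (4B)
8..112  seq  (104B, 8-aligned)

4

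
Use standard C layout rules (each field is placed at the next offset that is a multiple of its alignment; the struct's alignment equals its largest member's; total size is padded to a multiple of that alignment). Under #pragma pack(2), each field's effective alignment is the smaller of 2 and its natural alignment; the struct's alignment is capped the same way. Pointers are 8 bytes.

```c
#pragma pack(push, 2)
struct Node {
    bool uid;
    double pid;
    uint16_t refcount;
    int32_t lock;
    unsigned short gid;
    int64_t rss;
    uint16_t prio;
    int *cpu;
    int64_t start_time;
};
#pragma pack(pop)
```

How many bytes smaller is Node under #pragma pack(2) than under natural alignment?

20

natural layout:
  @0: uid [1B, align 1] → 1
  +7 pad (align 8)
  @8: pid [8B, align 8] → 16
  @16: refcount [2B, align 2] → 18
  +2 pad (align 4)
  @20: lock [4B, align 4] → 24
  @24: gid [2B, align 2] → 26
  +6 pad (align 8)
  @32: rss [8B, align 8] → 40
  @40: prio [2B, align 2] → 42
  +6 pad (align 8)
  @48: cpu [8B, align 8] → 56
  @56: start_time [8B, align 8] → 64
  size 64, align 8
packed(2) layout:
  @0: uid [1B, align 1] → 1
  +1 pad (align 2)
  @2: pid [8B, align 2] → 10
  @10: refcount [2B, align 2] → 12
  @12: lock [4B, align 2] → 16
  @16: gid [2B, align 2] → 18
  @18: rss [8B, align 2] → 26
  @26: prio [2B, align 2] → 28
  @28: cpu [8B, align 2] → 36
  @36: start_time [8B, align 2] → 44
  size 44, align 2
64 − 44 = 20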